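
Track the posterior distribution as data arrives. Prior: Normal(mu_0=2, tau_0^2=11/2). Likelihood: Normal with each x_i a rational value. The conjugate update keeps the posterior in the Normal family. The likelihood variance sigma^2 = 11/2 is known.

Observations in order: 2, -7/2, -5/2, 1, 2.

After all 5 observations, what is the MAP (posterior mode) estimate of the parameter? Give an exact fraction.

obs 1: x=2 → posterior Normal(2, 11/4)
obs 2: x=-7/2 → posterior Normal(1/6, 11/6)
obs 3: x=-5/2 → posterior Normal(-1/2, 11/8)
obs 4: x=1 → posterior Normal(-1/5, 11/10)
obs 5: x=2 → posterior Normal(1/6, 11/12)

1/6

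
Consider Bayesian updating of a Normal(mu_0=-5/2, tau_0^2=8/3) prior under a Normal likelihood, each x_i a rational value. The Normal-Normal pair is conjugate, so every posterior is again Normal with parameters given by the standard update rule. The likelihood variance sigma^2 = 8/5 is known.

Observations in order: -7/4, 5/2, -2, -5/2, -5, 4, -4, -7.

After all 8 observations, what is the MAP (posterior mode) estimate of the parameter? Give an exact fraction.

obs 1: x=-7/4 → posterior Normal(-65/32, 1)
obs 2: x=5/2 → posterior Normal(-15/52, 8/13)
obs 3: x=-2 → posterior Normal(-55/72, 4/9)
obs 4: x=-5/2 → posterior Normal(-105/92, 8/23)
obs 5: x=-5 → posterior Normal(-205/112, 2/7)
obs 6: x=4 → posterior Normal(-125/132, 8/33)
obs 7: x=-4 → posterior Normal(-205/152, 4/19)
obs 8: x=-7 → posterior Normal(-345/172, 8/43)

-345/172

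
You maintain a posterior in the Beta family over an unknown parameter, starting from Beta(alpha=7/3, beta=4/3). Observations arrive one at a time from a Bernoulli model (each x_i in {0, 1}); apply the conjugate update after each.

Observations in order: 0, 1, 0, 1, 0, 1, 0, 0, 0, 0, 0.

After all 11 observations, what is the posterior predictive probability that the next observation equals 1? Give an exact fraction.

4/11

obs 1: x=0 → posterior Beta(7/3, 7/3)
obs 2: x=1 → posterior Beta(10/3, 7/3)
obs 3: x=0 → posterior Beta(10/3, 10/3)
obs 4: x=1 → posterior Beta(13/3, 10/3)
obs 5: x=0 → posterior Beta(13/3, 13/3)
obs 6: x=1 → posterior Beta(16/3, 13/3)
obs 7: x=0 → posterior Beta(16/3, 16/3)
obs 8: x=0 → posterior Beta(16/3, 19/3)
obs 9: x=0 → posterior Beta(16/3, 22/3)
obs 10: x=0 → posterior Beta(16/3, 25/3)
obs 11: x=0 → posterior Beta(16/3, 28/3)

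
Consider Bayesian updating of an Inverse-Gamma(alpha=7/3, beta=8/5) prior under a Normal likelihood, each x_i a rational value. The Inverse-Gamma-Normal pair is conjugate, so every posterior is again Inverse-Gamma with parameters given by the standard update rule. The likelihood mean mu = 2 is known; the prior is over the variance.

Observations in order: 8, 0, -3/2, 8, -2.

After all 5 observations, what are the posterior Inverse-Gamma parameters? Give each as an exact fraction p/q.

obs 1: x=8 → posterior Inverse-Gamma(17/6, 98/5)
obs 2: x=0 → posterior Inverse-Gamma(10/3, 108/5)
obs 3: x=-3/2 → posterior Inverse-Gamma(23/6, 1109/40)
obs 4: x=8 → posterior Inverse-Gamma(13/3, 1829/40)
obs 5: x=-2 → posterior Inverse-Gamma(29/6, 2149/40)

alpha=29/6, beta=2149/40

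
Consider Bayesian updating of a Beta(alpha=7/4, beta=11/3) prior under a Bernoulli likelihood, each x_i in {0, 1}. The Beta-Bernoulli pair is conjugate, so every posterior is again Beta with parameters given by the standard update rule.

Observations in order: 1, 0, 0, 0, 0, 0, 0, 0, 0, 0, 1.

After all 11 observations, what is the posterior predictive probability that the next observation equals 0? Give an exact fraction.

152/197

obs 1: x=1 → posterior Beta(11/4, 11/3)
obs 2: x=0 → posterior Beta(11/4, 14/3)
obs 3: x=0 → posterior Beta(11/4, 17/3)
obs 4: x=0 → posterior Beta(11/4, 20/3)
obs 5: x=0 → posterior Beta(11/4, 23/3)
obs 6: x=0 → posterior Beta(11/4, 26/3)
obs 7: x=0 → posterior Beta(11/4, 29/3)
obs 8: x=0 → posterior Beta(11/4, 32/3)
obs 9: x=0 → posterior Beta(11/4, 35/3)
obs 10: x=0 → posterior Beta(11/4, 38/3)
obs 11: x=1 → posterior Beta(15/4, 38/3)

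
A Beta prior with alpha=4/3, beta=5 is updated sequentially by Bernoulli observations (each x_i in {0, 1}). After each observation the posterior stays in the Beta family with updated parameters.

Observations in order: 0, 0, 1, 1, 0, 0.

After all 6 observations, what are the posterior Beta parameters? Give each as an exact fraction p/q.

alpha=10/3, beta=9

obs 1: x=0 → posterior Beta(4/3, 6)
obs 2: x=0 → posterior Beta(4/3, 7)
obs 3: x=1 → posterior Beta(7/3, 7)
obs 4: x=1 → posterior Beta(10/3, 7)
obs 5: x=0 → posterior Beta(10/3, 8)
obs 6: x=0 → posterior Beta(10/3, 9)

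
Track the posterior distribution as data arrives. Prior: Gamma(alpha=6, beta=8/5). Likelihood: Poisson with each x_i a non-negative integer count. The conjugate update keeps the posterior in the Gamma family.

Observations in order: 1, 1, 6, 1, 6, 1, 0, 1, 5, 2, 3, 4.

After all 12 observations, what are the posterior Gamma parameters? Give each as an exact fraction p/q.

obs 1: x=1 → posterior Gamma(7, 13/5)
obs 2: x=1 → posterior Gamma(8, 18/5)
obs 3: x=6 → posterior Gamma(14, 23/5)
obs 4: x=1 → posterior Gamma(15, 28/5)
obs 5: x=6 → posterior Gamma(21, 33/5)
obs 6: x=1 → posterior Gamma(22, 38/5)
obs 7: x=0 → posterior Gamma(22, 43/5)
obs 8: x=1 → posterior Gamma(23, 48/5)
obs 9: x=5 → posterior Gamma(28, 53/5)
obs 10: x=2 → posterior Gamma(30, 58/5)
obs 11: x=3 → posterior Gamma(33, 63/5)
obs 12: x=4 → posterior Gamma(37, 68/5)

alpha=37, beta=68/5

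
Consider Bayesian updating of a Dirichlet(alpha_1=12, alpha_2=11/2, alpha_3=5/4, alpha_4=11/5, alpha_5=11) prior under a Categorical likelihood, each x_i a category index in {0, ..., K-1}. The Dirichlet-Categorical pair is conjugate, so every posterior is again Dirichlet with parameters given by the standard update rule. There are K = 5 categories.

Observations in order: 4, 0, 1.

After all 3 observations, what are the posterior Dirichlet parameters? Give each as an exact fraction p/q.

obs 1: x=4 → posterior Dirichlet(12, 11/2, 5/4, 11/5, 12)
obs 2: x=0 → posterior Dirichlet(13, 11/2, 5/4, 11/5, 12)
obs 3: x=1 → posterior Dirichlet(13, 13/2, 5/4, 11/5, 12)

alpha_1=13, alpha_2=13/2, alpha_3=5/4, alpha_4=11/5, alpha_5=12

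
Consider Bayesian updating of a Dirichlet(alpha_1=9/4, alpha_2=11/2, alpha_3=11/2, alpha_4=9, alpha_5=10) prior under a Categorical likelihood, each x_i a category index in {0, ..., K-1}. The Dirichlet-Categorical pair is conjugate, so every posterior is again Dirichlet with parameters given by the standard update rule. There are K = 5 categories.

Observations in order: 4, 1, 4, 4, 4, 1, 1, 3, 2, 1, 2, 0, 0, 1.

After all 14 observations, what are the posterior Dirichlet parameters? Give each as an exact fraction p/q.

obs 1: x=4 → posterior Dirichlet(9/4, 11/2, 11/2, 9, 11)
obs 2: x=1 → posterior Dirichlet(9/4, 13/2, 11/2, 9, 11)
obs 3: x=4 → posterior Dirichlet(9/4, 13/2, 11/2, 9, 12)
obs 4: x=4 → posterior Dirichlet(9/4, 13/2, 11/2, 9, 13)
obs 5: x=4 → posterior Dirichlet(9/4, 13/2, 11/2, 9, 14)
obs 6: x=1 → posterior Dirichlet(9/4, 15/2, 11/2, 9, 14)
obs 7: x=1 → posterior Dirichlet(9/4, 17/2, 11/2, 9, 14)
obs 8: x=3 → posterior Dirichlet(9/4, 17/2, 11/2, 10, 14)
obs 9: x=2 → posterior Dirichlet(9/4, 17/2, 13/2, 10, 14)
obs 10: x=1 → posterior Dirichlet(9/4, 19/2, 13/2, 10, 14)
obs 11: x=2 → posterior Dirichlet(9/4, 19/2, 15/2, 10, 14)
obs 12: x=0 → posterior Dirichlet(13/4, 19/2, 15/2, 10, 14)
obs 13: x=0 → posterior Dirichlet(17/4, 19/2, 15/2, 10, 14)
obs 14: x=1 → posterior Dirichlet(17/4, 21/2, 15/2, 10, 14)

alpha_1=17/4, alpha_2=21/2, alpha_3=15/2, alpha_4=10, alpha_5=14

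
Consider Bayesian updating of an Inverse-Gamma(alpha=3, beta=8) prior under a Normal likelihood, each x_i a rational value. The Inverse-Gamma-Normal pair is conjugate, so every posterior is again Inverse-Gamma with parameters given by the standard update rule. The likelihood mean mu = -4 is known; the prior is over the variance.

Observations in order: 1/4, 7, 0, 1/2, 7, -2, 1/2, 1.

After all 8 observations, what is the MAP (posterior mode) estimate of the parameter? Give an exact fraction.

obs 1: x=1/4 → posterior Inverse-Gamma(7/2, 545/32)
obs 2: x=7 → posterior Inverse-Gamma(4, 2481/32)
obs 3: x=0 → posterior Inverse-Gamma(9/2, 2737/32)
obs 4: x=1/2 → posterior Inverse-Gamma(5, 3061/32)
obs 5: x=7 → posterior Inverse-Gamma(11/2, 4997/32)
obs 6: x=-2 → posterior Inverse-Gamma(6, 5061/32)
obs 7: x=1/2 → posterior Inverse-Gamma(13/2, 5385/32)
obs 8: x=1 → posterior Inverse-Gamma(7, 5785/32)

5785/256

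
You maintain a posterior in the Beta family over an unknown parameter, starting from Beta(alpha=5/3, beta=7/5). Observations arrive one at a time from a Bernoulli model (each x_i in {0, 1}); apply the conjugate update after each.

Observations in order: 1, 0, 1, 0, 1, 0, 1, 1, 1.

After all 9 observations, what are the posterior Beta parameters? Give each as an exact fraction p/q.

alpha=23/3, beta=22/5

obs 1: x=1 → posterior Beta(8/3, 7/5)
obs 2: x=0 → posterior Beta(8/3, 12/5)
obs 3: x=1 → posterior Beta(11/3, 12/5)
obs 4: x=0 → posterior Beta(11/3, 17/5)
obs 5: x=1 → posterior Beta(14/3, 17/5)
obs 6: x=0 → posterior Beta(14/3, 22/5)
obs 7: x=1 → posterior Beta(17/3, 22/5)
obs 8: x=1 → posterior Beta(20/3, 22/5)
obs 9: x=1 → posterior Beta(23/3, 22/5)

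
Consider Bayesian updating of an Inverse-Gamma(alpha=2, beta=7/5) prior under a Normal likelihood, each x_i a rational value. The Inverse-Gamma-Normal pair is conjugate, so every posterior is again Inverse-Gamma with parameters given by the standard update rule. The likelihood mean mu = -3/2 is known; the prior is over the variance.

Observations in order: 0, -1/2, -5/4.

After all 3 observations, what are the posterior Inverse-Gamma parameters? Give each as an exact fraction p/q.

alpha=7/2, beta=489/160

obs 1: x=0 → posterior Inverse-Gamma(5/2, 101/40)
obs 2: x=-1/2 → posterior Inverse-Gamma(3, 121/40)
obs 3: x=-5/4 → posterior Inverse-Gamma(7/2, 489/160)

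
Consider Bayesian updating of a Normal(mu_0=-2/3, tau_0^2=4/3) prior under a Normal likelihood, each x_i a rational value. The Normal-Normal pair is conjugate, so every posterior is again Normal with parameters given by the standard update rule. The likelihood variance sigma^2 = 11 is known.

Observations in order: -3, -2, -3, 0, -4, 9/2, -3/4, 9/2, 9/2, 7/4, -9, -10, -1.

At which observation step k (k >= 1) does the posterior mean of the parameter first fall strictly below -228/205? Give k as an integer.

k = 3

obs 1: x=-3 → posterior Normal(-34/37, 44/37)
obs 2: x=-2 → posterior Normal(-42/41, 44/41)
obs 3: x=-3 → posterior Normal(-6/5, 44/45)
obs 4: x=0 → posterior Normal(-54/49, 44/49)
obs 5: x=-4 → posterior Normal(-70/53, 44/53)
obs 6: x=9/2 → posterior Normal(-52/57, 44/57)
obs 7: x=-3/4 → posterior Normal(-55/61, 44/61)
obs 8: x=9/2 → posterior Normal(-37/65, 44/65)
obs 9: x=9/2 → posterior Normal(-19/69, 44/69)
obs 10: x=7/4 → posterior Normal(-12/73, 44/73)
obs 11: x=-9 → posterior Normal(-48/77, 4/7)
obs 12: x=-10 → posterior Normal(-88/81, 44/81)
obs 13: x=-1 → posterior Normal(-92/85, 44/85)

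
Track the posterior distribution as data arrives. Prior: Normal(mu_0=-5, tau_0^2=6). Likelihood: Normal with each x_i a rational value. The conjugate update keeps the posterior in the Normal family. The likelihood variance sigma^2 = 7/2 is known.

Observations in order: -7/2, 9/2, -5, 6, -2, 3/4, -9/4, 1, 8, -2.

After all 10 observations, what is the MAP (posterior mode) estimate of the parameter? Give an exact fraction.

obs 1: x=-7/2 → posterior Normal(-77/19, 42/19)
obs 2: x=9/2 → posterior Normal(-23/31, 42/31)
obs 3: x=-5 → posterior Normal(-83/43, 42/43)
obs 4: x=6 → posterior Normal(-1/5, 42/55)
obs 5: x=-2 → posterior Normal(-35/67, 42/67)
obs 6: x=3/4 → posterior Normal(-26/79, 42/79)
obs 7: x=-9/4 → posterior Normal(-53/91, 6/13)
obs 8: x=1 → posterior Normal(-41/103, 42/103)
obs 9: x=8 → posterior Normal(11/23, 42/115)
obs 10: x=-2 → posterior Normal(31/127, 42/127)

31/127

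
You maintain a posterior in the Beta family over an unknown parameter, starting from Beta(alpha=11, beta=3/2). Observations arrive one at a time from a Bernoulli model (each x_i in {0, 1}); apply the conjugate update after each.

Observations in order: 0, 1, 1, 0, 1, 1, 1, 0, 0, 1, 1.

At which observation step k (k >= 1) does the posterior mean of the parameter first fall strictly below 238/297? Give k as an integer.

k = 4

obs 1: x=0 → posterior Beta(11, 5/2)
obs 2: x=1 → posterior Beta(12, 5/2)
obs 3: x=1 → posterior Beta(13, 5/2)
obs 4: x=0 → posterior Beta(13, 7/2)
obs 5: x=1 → posterior Beta(14, 7/2)
obs 6: x=1 → posterior Beta(15, 7/2)
obs 7: x=1 → posterior Beta(16, 7/2)
obs 8: x=0 → posterior Beta(16, 9/2)
obs 9: x=0 → posterior Beta(16, 11/2)
obs 10: x=1 → posterior Beta(17, 11/2)
obs 11: x=1 → posterior Beta(18, 11/2)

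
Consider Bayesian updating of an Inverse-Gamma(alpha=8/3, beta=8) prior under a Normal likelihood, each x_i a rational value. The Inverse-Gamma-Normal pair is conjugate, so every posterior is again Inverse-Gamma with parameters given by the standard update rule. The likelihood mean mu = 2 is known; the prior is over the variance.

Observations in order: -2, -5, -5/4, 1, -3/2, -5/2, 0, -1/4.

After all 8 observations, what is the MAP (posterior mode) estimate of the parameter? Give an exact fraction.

3219/368

obs 1: x=-2 → posterior Inverse-Gamma(19/6, 16)
obs 2: x=-5 → posterior Inverse-Gamma(11/3, 81/2)
obs 3: x=-5/4 → posterior Inverse-Gamma(25/6, 1465/32)
obs 4: x=1 → posterior Inverse-Gamma(14/3, 1481/32)
obs 5: x=-3/2 → posterior Inverse-Gamma(31/6, 1677/32)
obs 6: x=-5/2 → posterior Inverse-Gamma(17/3, 2001/32)
obs 7: x=0 → posterior Inverse-Gamma(37/6, 2065/32)
obs 8: x=-1/4 → posterior Inverse-Gamma(20/3, 1073/16)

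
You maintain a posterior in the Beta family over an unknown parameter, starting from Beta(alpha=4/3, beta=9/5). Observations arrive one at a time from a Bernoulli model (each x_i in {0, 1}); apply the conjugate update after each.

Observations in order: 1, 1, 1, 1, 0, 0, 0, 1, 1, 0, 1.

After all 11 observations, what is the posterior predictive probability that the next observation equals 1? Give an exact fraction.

125/212

obs 1: x=1 → posterior Beta(7/3, 9/5)
obs 2: x=1 → posterior Beta(10/3, 9/5)
obs 3: x=1 → posterior Beta(13/3, 9/5)
obs 4: x=1 → posterior Beta(16/3, 9/5)
obs 5: x=0 → posterior Beta(16/3, 14/5)
obs 6: x=0 → posterior Beta(16/3, 19/5)
obs 7: x=0 → posterior Beta(16/3, 24/5)
obs 8: x=1 → posterior Beta(19/3, 24/5)
obs 9: x=1 → posterior Beta(22/3, 24/5)
obs 10: x=0 → posterior Beta(22/3, 29/5)
obs 11: x=1 → posterior Beta(25/3, 29/5)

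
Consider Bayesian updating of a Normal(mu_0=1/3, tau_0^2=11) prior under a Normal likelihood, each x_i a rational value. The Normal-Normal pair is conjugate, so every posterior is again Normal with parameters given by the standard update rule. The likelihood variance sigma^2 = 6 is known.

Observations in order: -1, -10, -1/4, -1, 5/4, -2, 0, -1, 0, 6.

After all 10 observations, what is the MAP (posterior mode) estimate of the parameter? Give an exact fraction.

obs 1: x=-1 → posterior Normal(-9/17, 66/17)
obs 2: x=-10 → posterior Normal(-17/4, 33/14)
obs 3: x=-1/4 → posterior Normal(-487/156, 22/13)
obs 4: x=-1 → posterior Normal(-531/200, 33/25)
obs 5: x=5/4 → posterior Normal(-119/61, 66/61)
obs 6: x=-2 → posterior Normal(-47/24, 11/12)
obs 7: x=0 → posterior Normal(-141/83, 66/83)
obs 8: x=-1 → posterior Normal(-76/47, 33/47)
obs 9: x=0 → posterior Normal(-152/105, 22/35)
obs 10: x=6 → posterior Normal(-43/58, 33/58)

-43/58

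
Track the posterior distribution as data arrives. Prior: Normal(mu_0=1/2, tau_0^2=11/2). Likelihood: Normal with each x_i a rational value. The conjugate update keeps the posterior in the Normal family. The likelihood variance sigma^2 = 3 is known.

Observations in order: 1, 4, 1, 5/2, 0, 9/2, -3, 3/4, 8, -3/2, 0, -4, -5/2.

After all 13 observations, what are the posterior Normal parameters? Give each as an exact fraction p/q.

obs 1: x=1 → posterior Normal(14/17, 33/17)
obs 2: x=4 → posterior Normal(29/14, 33/28)
obs 3: x=1 → posterior Normal(23/13, 11/13)
obs 4: x=5/2 → posterior Normal(193/100, 33/50)
obs 5: x=0 → posterior Normal(193/122, 33/61)
obs 6: x=9/2 → posterior Normal(73/36, 11/24)
obs 7: x=-3 → posterior Normal(113/83, 33/83)
obs 8: x=3/4 → posterior Normal(485/376, 33/94)
obs 9: x=8 → posterior Normal(279/140, 11/35)
obs 10: x=-3/2 → posterior Normal(771/464, 33/116)
obs 11: x=0 → posterior Normal(771/508, 33/127)
obs 12: x=-4 → posterior Normal(595/552, 11/46)
obs 13: x=-5/2 → posterior Normal(485/596, 33/149)

mu_0=485/596, tau_0^2=33/149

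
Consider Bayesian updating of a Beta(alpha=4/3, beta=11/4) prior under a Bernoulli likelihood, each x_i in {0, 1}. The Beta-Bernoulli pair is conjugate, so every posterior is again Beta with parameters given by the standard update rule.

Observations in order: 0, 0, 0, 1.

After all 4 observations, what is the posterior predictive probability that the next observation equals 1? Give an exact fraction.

28/97

obs 1: x=0 → posterior Beta(4/3, 15/4)
obs 2: x=0 → posterior Beta(4/3, 19/4)
obs 3: x=0 → posterior Beta(4/3, 23/4)
obs 4: x=1 → posterior Beta(7/3, 23/4)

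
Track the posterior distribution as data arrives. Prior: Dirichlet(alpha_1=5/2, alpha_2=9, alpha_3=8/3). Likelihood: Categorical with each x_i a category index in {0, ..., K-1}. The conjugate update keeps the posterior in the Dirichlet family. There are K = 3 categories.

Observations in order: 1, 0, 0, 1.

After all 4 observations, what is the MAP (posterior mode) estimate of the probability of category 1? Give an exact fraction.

60/91

obs 1: x=1 → posterior Dirichlet(5/2, 10, 8/3)
obs 2: x=0 → posterior Dirichlet(7/2, 10, 8/3)
obs 3: x=0 → posterior Dirichlet(9/2, 10, 8/3)
obs 4: x=1 → posterior Dirichlet(9/2, 11, 8/3)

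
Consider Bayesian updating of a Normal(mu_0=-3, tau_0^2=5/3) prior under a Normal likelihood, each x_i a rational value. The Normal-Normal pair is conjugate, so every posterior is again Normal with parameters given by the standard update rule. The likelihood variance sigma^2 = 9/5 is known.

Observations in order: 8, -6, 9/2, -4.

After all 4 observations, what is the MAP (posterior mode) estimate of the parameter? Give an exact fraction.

obs 1: x=8 → posterior Normal(119/52, 45/52)
obs 2: x=-6 → posterior Normal(-31/77, 45/77)
obs 3: x=9/2 → posterior Normal(163/204, 15/34)
obs 4: x=-4 → posterior Normal(-37/254, 45/127)

-37/254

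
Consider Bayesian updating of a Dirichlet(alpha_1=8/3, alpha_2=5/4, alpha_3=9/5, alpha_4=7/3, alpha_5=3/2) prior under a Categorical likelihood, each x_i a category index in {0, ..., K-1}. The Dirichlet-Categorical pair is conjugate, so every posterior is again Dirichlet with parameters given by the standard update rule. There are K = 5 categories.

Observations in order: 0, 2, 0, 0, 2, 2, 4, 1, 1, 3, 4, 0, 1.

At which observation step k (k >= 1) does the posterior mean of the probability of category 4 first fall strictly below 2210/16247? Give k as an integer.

obs 1: x=0 → posterior Dirichlet(11/3, 5/4, 9/5, 7/3, 3/2)
obs 2: x=2 → posterior Dirichlet(11/3, 5/4, 14/5, 7/3, 3/2)
obs 3: x=0 → posterior Dirichlet(14/3, 5/4, 14/5, 7/3, 3/2)
obs 4: x=0 → posterior Dirichlet(17/3, 5/4, 14/5, 7/3, 3/2)
obs 5: x=2 → posterior Dirichlet(17/3, 5/4, 19/5, 7/3, 3/2)
obs 6: x=2 → posterior Dirichlet(17/3, 5/4, 24/5, 7/3, 3/2)
obs 7: x=4 → posterior Dirichlet(17/3, 5/4, 24/5, 7/3, 5/2)
obs 8: x=1 → posterior Dirichlet(17/3, 9/4, 24/5, 7/3, 5/2)
obs 9: x=1 → posterior Dirichlet(17/3, 13/4, 24/5, 7/3, 5/2)
obs 10: x=3 → posterior Dirichlet(17/3, 13/4, 24/5, 10/3, 5/2)
obs 11: x=4 → posterior Dirichlet(17/3, 13/4, 24/5, 10/3, 7/2)
obs 12: x=0 → posterior Dirichlet(20/3, 13/4, 24/5, 10/3, 7/2)
obs 13: x=1 → posterior Dirichlet(20/3, 17/4, 24/5, 10/3, 7/2)

k = 2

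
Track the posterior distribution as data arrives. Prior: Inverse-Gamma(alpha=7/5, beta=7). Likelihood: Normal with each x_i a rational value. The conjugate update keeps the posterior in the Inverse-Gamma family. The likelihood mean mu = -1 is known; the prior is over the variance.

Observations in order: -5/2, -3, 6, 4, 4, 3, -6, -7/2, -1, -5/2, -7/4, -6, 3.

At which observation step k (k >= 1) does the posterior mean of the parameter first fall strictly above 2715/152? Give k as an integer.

k = 3

obs 1: x=-5/2 → posterior Inverse-Gamma(19/10, 65/8)
obs 2: x=-3 → posterior Inverse-Gamma(12/5, 81/8)
obs 3: x=6 → posterior Inverse-Gamma(29/10, 277/8)
obs 4: x=4 → posterior Inverse-Gamma(17/5, 377/8)
obs 5: x=4 → posterior Inverse-Gamma(39/10, 477/8)
obs 6: x=3 → posterior Inverse-Gamma(22/5, 541/8)
obs 7: x=-6 → posterior Inverse-Gamma(49/10, 641/8)
obs 8: x=-7/2 → posterior Inverse-Gamma(27/5, 333/4)
obs 9: x=-1 → posterior Inverse-Gamma(59/10, 333/4)
obs 10: x=-5/2 → posterior Inverse-Gamma(32/5, 675/8)
obs 11: x=-7/4 → posterior Inverse-Gamma(69/10, 2709/32)
obs 12: x=-6 → posterior Inverse-Gamma(37/5, 3109/32)
obs 13: x=3 → posterior Inverse-Gamma(79/10, 3365/32)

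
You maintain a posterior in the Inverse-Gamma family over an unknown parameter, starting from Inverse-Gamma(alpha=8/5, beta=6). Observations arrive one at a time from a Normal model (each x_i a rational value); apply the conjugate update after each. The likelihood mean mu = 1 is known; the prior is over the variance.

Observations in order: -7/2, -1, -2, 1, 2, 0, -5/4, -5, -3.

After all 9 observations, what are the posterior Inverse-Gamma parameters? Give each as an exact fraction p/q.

obs 1: x=-7/2 → posterior Inverse-Gamma(21/10, 129/8)
obs 2: x=-1 → posterior Inverse-Gamma(13/5, 145/8)
obs 3: x=-2 → posterior Inverse-Gamma(31/10, 181/8)
obs 4: x=1 → posterior Inverse-Gamma(18/5, 181/8)
obs 5: x=2 → posterior Inverse-Gamma(41/10, 185/8)
obs 6: x=0 → posterior Inverse-Gamma(23/5, 189/8)
obs 7: x=-5/4 → posterior Inverse-Gamma(51/10, 837/32)
obs 8: x=-5 → posterior Inverse-Gamma(28/5, 1413/32)
obs 9: x=-3 → posterior Inverse-Gamma(61/10, 1669/32)

alpha=61/10, beta=1669/32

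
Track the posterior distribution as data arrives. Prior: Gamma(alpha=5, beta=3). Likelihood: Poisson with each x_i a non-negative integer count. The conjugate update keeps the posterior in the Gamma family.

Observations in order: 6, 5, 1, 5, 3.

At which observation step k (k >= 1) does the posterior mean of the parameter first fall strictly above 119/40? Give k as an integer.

obs 1: x=6 → posterior Gamma(11, 4)
obs 2: x=5 → posterior Gamma(16, 5)
obs 3: x=1 → posterior Gamma(17, 6)
obs 4: x=5 → posterior Gamma(22, 7)
obs 5: x=3 → posterior Gamma(25, 8)

k = 2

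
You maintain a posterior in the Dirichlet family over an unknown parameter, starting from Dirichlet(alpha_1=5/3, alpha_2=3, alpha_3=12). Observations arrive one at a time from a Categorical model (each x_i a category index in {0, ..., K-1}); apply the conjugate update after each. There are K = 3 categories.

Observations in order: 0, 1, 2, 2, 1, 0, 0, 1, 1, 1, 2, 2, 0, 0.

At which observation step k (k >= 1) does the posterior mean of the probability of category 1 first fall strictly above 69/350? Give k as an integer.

k = 2

obs 1: x=0 → posterior Dirichlet(8/3, 3, 12)
obs 2: x=1 → posterior Dirichlet(8/3, 4, 12)
obs 3: x=2 → posterior Dirichlet(8/3, 4, 13)
obs 4: x=2 → posterior Dirichlet(8/3, 4, 14)
obs 5: x=1 → posterior Dirichlet(8/3, 5, 14)
obs 6: x=0 → posterior Dirichlet(11/3, 5, 14)
obs 7: x=0 → posterior Dirichlet(14/3, 5, 14)
obs 8: x=1 → posterior Dirichlet(14/3, 6, 14)
obs 9: x=1 → posterior Dirichlet(14/3, 7, 14)
obs 10: x=1 → posterior Dirichlet(14/3, 8, 14)
obs 11: x=2 → posterior Dirichlet(14/3, 8, 15)
obs 12: x=2 → posterior Dirichlet(14/3, 8, 16)
obs 13: x=0 → posterior Dirichlet(17/3, 8, 16)
obs 14: x=0 → posterior Dirichlet(20/3, 8, 16)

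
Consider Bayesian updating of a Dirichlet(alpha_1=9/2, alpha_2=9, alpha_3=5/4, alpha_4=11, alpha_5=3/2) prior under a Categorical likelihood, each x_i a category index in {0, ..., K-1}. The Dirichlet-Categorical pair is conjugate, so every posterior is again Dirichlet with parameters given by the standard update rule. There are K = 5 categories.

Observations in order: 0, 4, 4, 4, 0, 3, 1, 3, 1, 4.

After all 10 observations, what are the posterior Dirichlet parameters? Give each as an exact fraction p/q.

obs 1: x=0 → posterior Dirichlet(11/2, 9, 5/4, 11, 3/2)
obs 2: x=4 → posterior Dirichlet(11/2, 9, 5/4, 11, 5/2)
obs 3: x=4 → posterior Dirichlet(11/2, 9, 5/4, 11, 7/2)
obs 4: x=4 → posterior Dirichlet(11/2, 9, 5/4, 11, 9/2)
obs 5: x=0 → posterior Dirichlet(13/2, 9, 5/4, 11, 9/2)
obs 6: x=3 → posterior Dirichlet(13/2, 9, 5/4, 12, 9/2)
obs 7: x=1 → posterior Dirichlet(13/2, 10, 5/4, 12, 9/2)
obs 8: x=3 → posterior Dirichlet(13/2, 10, 5/4, 13, 9/2)
obs 9: x=1 → posterior Dirichlet(13/2, 11, 5/4, 13, 9/2)
obs 10: x=4 → posterior Dirichlet(13/2, 11, 5/4, 13, 11/2)

alpha_1=13/2, alpha_2=11, alpha_3=5/4, alpha_4=13, alpha_5=11/2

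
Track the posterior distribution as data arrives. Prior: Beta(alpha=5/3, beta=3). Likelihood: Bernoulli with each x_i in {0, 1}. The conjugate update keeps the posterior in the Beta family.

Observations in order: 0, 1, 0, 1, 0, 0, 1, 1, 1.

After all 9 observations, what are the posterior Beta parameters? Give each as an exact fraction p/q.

alpha=20/3, beta=7

obs 1: x=0 → posterior Beta(5/3, 4)
obs 2: x=1 → posterior Beta(8/3, 4)
obs 3: x=0 → posterior Beta(8/3, 5)
obs 4: x=1 → posterior Beta(11/3, 5)
obs 5: x=0 → posterior Beta(11/3, 6)
obs 6: x=0 → posterior Beta(11/3, 7)
obs 7: x=1 → posterior Beta(14/3, 7)
obs 8: x=1 → posterior Beta(17/3, 7)
obs 9: x=1 → posterior Beta(20/3, 7)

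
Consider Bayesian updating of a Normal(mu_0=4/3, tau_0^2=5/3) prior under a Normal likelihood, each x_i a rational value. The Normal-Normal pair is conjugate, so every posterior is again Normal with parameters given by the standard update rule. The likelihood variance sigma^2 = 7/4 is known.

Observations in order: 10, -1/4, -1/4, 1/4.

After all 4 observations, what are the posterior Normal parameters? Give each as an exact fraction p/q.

mu_0=223/101, tau_0^2=35/101

obs 1: x=10 → posterior Normal(228/41, 35/41)
obs 2: x=-1/4 → posterior Normal(223/61, 35/61)
obs 3: x=-1/4 → posterior Normal(218/81, 35/81)
obs 4: x=1/4 → posterior Normal(223/101, 35/101)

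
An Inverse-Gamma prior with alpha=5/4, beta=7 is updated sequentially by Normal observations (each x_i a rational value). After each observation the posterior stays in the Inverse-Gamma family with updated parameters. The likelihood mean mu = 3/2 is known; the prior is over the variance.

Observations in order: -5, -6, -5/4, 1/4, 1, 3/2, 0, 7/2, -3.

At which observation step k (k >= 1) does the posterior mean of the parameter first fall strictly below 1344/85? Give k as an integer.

k = 8

obs 1: x=-5 → posterior Inverse-Gamma(7/4, 225/8)
obs 2: x=-6 → posterior Inverse-Gamma(9/4, 225/4)
obs 3: x=-5/4 → posterior Inverse-Gamma(11/4, 1921/32)
obs 4: x=1/4 → posterior Inverse-Gamma(13/4, 973/16)
obs 5: x=1 → posterior Inverse-Gamma(15/4, 975/16)
obs 6: x=3/2 → posterior Inverse-Gamma(17/4, 975/16)
obs 7: x=0 → posterior Inverse-Gamma(19/4, 993/16)
obs 8: x=7/2 → posterior Inverse-Gamma(21/4, 1025/16)
obs 9: x=-3 → posterior Inverse-Gamma(23/4, 1187/16)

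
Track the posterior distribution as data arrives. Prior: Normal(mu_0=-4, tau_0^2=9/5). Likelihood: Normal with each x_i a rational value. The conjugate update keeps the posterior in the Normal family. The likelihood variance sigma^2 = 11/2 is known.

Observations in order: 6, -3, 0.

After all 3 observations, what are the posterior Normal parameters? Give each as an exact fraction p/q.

mu_0=-166/109, tau_0^2=99/109

obs 1: x=6 → posterior Normal(-112/73, 99/73)
obs 2: x=-3 → posterior Normal(-166/91, 99/91)
obs 3: x=0 → posterior Normal(-166/109, 99/109)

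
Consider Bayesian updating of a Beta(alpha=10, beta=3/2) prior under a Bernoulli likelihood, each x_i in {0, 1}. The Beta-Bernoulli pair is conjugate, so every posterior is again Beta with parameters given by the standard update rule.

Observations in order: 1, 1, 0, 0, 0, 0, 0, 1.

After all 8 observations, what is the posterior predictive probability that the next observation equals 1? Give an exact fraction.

obs 1: x=1 → posterior Beta(11, 3/2)
obs 2: x=1 → posterior Beta(12, 3/2)
obs 3: x=0 → posterior Beta(12, 5/2)
obs 4: x=0 → posterior Beta(12, 7/2)
obs 5: x=0 → posterior Beta(12, 9/2)
obs 6: x=0 → posterior Beta(12, 11/2)
obs 7: x=0 → posterior Beta(12, 13/2)
obs 8: x=1 → posterior Beta(13, 13/2)

2/3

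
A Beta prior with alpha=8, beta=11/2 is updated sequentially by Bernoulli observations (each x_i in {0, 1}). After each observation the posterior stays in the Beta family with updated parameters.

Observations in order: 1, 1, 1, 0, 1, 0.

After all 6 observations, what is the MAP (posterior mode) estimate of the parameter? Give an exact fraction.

obs 1: x=1 → posterior Beta(9, 11/2)
obs 2: x=1 → posterior Beta(10, 11/2)
obs 3: x=1 → posterior Beta(11, 11/2)
obs 4: x=0 → posterior Beta(11, 13/2)
obs 5: x=1 → posterior Beta(12, 13/2)
obs 6: x=0 → posterior Beta(12, 15/2)

22/35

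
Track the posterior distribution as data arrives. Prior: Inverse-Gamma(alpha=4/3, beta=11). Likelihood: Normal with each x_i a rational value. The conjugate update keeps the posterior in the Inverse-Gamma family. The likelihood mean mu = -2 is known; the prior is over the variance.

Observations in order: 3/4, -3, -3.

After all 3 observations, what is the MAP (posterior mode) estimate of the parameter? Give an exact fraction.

1515/368

obs 1: x=3/4 → posterior Inverse-Gamma(11/6, 473/32)
obs 2: x=-3 → posterior Inverse-Gamma(7/3, 489/32)
obs 3: x=-3 → posterior Inverse-Gamma(17/6, 505/32)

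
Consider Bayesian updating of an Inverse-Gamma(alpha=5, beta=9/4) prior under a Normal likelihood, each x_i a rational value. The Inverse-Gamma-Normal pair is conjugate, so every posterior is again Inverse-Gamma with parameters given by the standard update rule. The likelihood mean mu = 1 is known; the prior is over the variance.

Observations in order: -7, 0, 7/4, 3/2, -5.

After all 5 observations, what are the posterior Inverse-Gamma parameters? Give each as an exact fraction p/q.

obs 1: x=-7 → posterior Inverse-Gamma(11/2, 137/4)
obs 2: x=0 → posterior Inverse-Gamma(6, 139/4)
obs 3: x=7/4 → posterior Inverse-Gamma(13/2, 1121/32)
obs 4: x=3/2 → posterior Inverse-Gamma(7, 1125/32)
obs 5: x=-5 → posterior Inverse-Gamma(15/2, 1701/32)

alpha=15/2, beta=1701/32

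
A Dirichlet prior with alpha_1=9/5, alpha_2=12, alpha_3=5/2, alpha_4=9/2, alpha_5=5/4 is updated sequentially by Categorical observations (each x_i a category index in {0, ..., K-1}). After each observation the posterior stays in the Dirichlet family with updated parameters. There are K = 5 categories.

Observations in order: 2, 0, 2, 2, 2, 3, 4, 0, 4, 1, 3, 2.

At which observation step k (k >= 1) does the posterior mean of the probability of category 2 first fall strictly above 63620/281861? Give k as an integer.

obs 1: x=2 → posterior Dirichlet(9/5, 12, 7/2, 9/2, 5/4)
obs 2: x=0 → posterior Dirichlet(14/5, 12, 7/2, 9/2, 5/4)
obs 3: x=2 → posterior Dirichlet(14/5, 12, 9/2, 9/2, 5/4)
obs 4: x=2 → posterior Dirichlet(14/5, 12, 11/2, 9/2, 5/4)
obs 5: x=2 → posterior Dirichlet(14/5, 12, 13/2, 9/2, 5/4)
obs 6: x=3 → posterior Dirichlet(14/5, 12, 13/2, 11/2, 5/4)
obs 7: x=4 → posterior Dirichlet(14/5, 12, 13/2, 11/2, 9/4)
obs 8: x=0 → posterior Dirichlet(19/5, 12, 13/2, 11/2, 9/4)
obs 9: x=4 → posterior Dirichlet(19/5, 12, 13/2, 11/2, 13/4)
obs 10: x=1 → posterior Dirichlet(19/5, 13, 13/2, 11/2, 13/4)
obs 11: x=3 → posterior Dirichlet(19/5, 13, 13/2, 13/2, 13/4)
obs 12: x=2 → posterior Dirichlet(19/5, 13, 15/2, 13/2, 13/4)

k = 5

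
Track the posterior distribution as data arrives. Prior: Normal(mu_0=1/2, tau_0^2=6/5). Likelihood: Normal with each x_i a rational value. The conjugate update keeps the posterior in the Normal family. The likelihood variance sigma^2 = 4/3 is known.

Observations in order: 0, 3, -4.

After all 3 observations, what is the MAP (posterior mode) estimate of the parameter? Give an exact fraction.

-4/37

obs 1: x=0 → posterior Normal(5/19, 12/19)
obs 2: x=3 → posterior Normal(8/7, 3/7)
obs 3: x=-4 → posterior Normal(-4/37, 12/37)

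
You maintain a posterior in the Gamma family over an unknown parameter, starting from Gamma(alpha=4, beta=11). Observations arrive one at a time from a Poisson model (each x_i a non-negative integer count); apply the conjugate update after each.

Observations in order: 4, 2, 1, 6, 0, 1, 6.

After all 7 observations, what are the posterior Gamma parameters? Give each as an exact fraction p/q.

obs 1: x=4 → posterior Gamma(8, 12)
obs 2: x=2 → posterior Gamma(10, 13)
obs 3: x=1 → posterior Gamma(11, 14)
obs 4: x=6 → posterior Gamma(17, 15)
obs 5: x=0 → posterior Gamma(17, 16)
obs 6: x=1 → posterior Gamma(18, 17)
obs 7: x=6 → posterior Gamma(24, 18)

alpha=24, beta=18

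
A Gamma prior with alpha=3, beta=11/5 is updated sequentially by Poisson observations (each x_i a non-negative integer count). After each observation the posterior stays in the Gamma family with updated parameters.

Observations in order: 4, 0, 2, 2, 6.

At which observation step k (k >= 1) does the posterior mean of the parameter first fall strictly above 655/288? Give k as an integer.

k = 5

obs 1: x=4 → posterior Gamma(7, 16/5)
obs 2: x=0 → posterior Gamma(7, 21/5)
obs 3: x=2 → posterior Gamma(9, 26/5)
obs 4: x=2 → posterior Gamma(11, 31/5)
obs 5: x=6 → posterior Gamma(17, 36/5)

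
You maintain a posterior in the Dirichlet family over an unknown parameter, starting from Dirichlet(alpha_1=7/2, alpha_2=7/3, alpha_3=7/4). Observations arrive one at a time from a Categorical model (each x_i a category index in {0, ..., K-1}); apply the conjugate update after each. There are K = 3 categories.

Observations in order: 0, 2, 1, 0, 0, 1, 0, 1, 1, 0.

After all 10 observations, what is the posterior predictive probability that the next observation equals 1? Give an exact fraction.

obs 1: x=0 → posterior Dirichlet(9/2, 7/3, 7/4)
obs 2: x=2 → posterior Dirichlet(9/2, 7/3, 11/4)
obs 3: x=1 → posterior Dirichlet(9/2, 10/3, 11/4)
obs 4: x=0 → posterior Dirichlet(11/2, 10/3, 11/4)
obs 5: x=0 → posterior Dirichlet(13/2, 10/3, 11/4)
obs 6: x=1 → posterior Dirichlet(13/2, 13/3, 11/4)
obs 7: x=0 → posterior Dirichlet(15/2, 13/3, 11/4)
obs 8: x=1 → posterior Dirichlet(15/2, 16/3, 11/4)
obs 9: x=1 → posterior Dirichlet(15/2, 19/3, 11/4)
obs 10: x=0 → posterior Dirichlet(17/2, 19/3, 11/4)

76/211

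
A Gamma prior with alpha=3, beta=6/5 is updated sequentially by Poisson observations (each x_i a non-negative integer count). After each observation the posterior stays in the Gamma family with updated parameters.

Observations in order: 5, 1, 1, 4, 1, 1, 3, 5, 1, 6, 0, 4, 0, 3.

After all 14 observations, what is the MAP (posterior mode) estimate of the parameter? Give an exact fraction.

obs 1: x=5 → posterior Gamma(8, 11/5)
obs 2: x=1 → posterior Gamma(9, 16/5)
obs 3: x=1 → posterior Gamma(10, 21/5)
obs 4: x=4 → posterior Gamma(14, 26/5)
obs 5: x=1 → posterior Gamma(15, 31/5)
obs 6: x=1 → posterior Gamma(16, 36/5)
obs 7: x=3 → posterior Gamma(19, 41/5)
obs 8: x=5 → posterior Gamma(24, 46/5)
obs 9: x=1 → posterior Gamma(25, 51/5)
obs 10: x=6 → posterior Gamma(31, 56/5)
obs 11: x=0 → posterior Gamma(31, 61/5)
obs 12: x=4 → posterior Gamma(35, 66/5)
obs 13: x=0 → posterior Gamma(35, 71/5)
obs 14: x=3 → posterior Gamma(38, 76/5)

185/76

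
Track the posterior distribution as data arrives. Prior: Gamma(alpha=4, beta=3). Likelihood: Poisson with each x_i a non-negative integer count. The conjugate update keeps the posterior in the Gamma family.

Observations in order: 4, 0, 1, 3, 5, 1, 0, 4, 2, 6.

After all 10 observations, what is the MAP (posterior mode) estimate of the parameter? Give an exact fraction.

obs 1: x=4 → posterior Gamma(8, 4)
obs 2: x=0 → posterior Gamma(8, 5)
obs 3: x=1 → posterior Gamma(9, 6)
obs 4: x=3 → posterior Gamma(12, 7)
obs 5: x=5 → posterior Gamma(17, 8)
obs 6: x=1 → posterior Gamma(18, 9)
obs 7: x=0 → posterior Gamma(18, 10)
obs 8: x=4 → posterior Gamma(22, 11)
obs 9: x=2 → posterior Gamma(24, 12)
obs 10: x=6 → posterior Gamma(30, 13)

29/13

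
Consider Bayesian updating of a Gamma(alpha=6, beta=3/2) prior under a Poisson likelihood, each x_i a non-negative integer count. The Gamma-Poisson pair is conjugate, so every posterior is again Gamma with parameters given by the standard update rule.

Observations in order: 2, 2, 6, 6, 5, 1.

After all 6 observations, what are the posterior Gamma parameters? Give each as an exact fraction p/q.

alpha=28, beta=15/2

obs 1: x=2 → posterior Gamma(8, 5/2)
obs 2: x=2 → posterior Gamma(10, 7/2)
obs 3: x=6 → posterior Gamma(16, 9/2)
obs 4: x=6 → posterior Gamma(22, 11/2)
obs 5: x=5 → posterior Gamma(27, 13/2)
obs 6: x=1 → posterior Gamma(28, 15/2)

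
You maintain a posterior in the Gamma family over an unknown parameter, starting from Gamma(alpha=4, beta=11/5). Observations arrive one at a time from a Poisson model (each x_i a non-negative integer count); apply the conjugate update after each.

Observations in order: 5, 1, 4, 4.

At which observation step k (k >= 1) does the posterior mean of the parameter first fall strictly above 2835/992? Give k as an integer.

k = 4

obs 1: x=5 → posterior Gamma(9, 16/5)
obs 2: x=1 → posterior Gamma(10, 21/5)
obs 3: x=4 → posterior Gamma(14, 26/5)
obs 4: x=4 → posterior Gamma(18, 31/5)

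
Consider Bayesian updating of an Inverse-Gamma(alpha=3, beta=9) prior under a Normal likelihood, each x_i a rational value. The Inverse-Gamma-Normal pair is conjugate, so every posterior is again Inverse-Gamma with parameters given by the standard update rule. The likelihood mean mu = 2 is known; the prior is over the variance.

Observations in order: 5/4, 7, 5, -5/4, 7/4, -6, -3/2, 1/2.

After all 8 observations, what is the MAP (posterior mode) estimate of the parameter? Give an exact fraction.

2267/256

obs 1: x=5/4 → posterior Inverse-Gamma(7/2, 297/32)
obs 2: x=7 → posterior Inverse-Gamma(4, 697/32)
obs 3: x=5 → posterior Inverse-Gamma(9/2, 841/32)
obs 4: x=-5/4 → posterior Inverse-Gamma(5, 505/16)
obs 5: x=7/4 → posterior Inverse-Gamma(11/2, 1011/32)
obs 6: x=-6 → posterior Inverse-Gamma(6, 2035/32)
obs 7: x=-3/2 → posterior Inverse-Gamma(13/2, 2231/32)
obs 8: x=1/2 → posterior Inverse-Gamma(7, 2267/32)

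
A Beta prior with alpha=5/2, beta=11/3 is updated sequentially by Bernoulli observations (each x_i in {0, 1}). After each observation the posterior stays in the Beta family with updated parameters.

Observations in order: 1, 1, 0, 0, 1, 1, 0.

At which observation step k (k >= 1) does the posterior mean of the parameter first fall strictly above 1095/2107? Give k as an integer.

obs 1: x=1 → posterior Beta(7/2, 11/3)
obs 2: x=1 → posterior Beta(9/2, 11/3)
obs 3: x=0 → posterior Beta(9/2, 14/3)
obs 4: x=0 → posterior Beta(9/2, 17/3)
obs 5: x=1 → posterior Beta(11/2, 17/3)
obs 6: x=1 → posterior Beta(13/2, 17/3)
obs 7: x=0 → posterior Beta(13/2, 20/3)

k = 2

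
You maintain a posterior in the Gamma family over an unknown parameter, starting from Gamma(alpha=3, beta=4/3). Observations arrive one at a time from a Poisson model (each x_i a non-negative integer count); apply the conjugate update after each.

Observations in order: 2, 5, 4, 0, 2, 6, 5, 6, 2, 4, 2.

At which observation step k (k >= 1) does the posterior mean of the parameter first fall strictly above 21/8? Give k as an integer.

obs 1: x=2 → posterior Gamma(5, 7/3)
obs 2: x=5 → posterior Gamma(10, 10/3)
obs 3: x=4 → posterior Gamma(14, 13/3)
obs 4: x=0 → posterior Gamma(14, 16/3)
obs 5: x=2 → posterior Gamma(16, 19/3)
obs 6: x=6 → posterior Gamma(22, 22/3)
obs 7: x=5 → posterior Gamma(27, 25/3)
obs 8: x=6 → posterior Gamma(33, 28/3)
obs 9: x=2 → posterior Gamma(35, 31/3)
obs 10: x=4 → posterior Gamma(39, 34/3)
obs 11: x=2 → posterior Gamma(41, 37/3)

k = 2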